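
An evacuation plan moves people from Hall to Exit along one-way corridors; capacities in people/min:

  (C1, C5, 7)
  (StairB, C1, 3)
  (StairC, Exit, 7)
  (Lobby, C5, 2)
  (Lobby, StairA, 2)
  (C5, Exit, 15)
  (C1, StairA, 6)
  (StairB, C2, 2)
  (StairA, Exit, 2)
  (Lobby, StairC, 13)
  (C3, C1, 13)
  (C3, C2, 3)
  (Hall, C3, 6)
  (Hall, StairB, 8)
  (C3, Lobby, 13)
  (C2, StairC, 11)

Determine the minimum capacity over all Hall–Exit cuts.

Augment Hall→C3→C2→StairC→Exit: bottleneck 3, flow now 3.
Augment Hall→C3→C1→StairA→Exit: bottleneck 2, flow now 5.
Augment Hall→C3→C1→C5→Exit: bottleneck 1, flow now 6.
Augment Hall→StairB→C2→StairC→Exit: bottleneck 2, flow now 8.
Augment Hall→StairB→C1→C5→Exit: bottleneck 3, flow now 11.
No augmenting path remains; maximum flow = 11.
By max-flow min-cut, the minimum cut capacity equals the max flow.
In the residual graph, reachable from Hall: {Hall, StairB}.
Min-cut edges: Hall→C3 (6), StairB→C2 (2), StairB→C1 (3); capacity 6 + 2 + 3 = 11.

11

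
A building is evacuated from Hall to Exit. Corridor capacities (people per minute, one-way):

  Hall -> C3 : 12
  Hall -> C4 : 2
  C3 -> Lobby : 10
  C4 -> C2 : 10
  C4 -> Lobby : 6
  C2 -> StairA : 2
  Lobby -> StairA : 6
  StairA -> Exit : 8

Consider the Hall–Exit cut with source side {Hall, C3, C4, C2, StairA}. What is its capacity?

Edges leaving {Hall, C3, C4, C2, StairA}: C3→Lobby (10), C4→Lobby (6), StairA→Exit (8).
Cut capacity = 10 + 6 + 8 = 24.

24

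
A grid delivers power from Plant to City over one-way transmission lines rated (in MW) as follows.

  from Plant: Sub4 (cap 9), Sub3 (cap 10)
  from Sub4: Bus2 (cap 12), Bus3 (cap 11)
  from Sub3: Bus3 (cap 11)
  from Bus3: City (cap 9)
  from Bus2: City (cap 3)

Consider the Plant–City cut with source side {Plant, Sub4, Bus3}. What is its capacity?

31

Edges leaving {Plant, Sub4, Bus3}: Plant→Sub3 (10), Sub4→Bus2 (12), Bus3→City (9).
Cut capacity = 10 + 12 + 9 = 31.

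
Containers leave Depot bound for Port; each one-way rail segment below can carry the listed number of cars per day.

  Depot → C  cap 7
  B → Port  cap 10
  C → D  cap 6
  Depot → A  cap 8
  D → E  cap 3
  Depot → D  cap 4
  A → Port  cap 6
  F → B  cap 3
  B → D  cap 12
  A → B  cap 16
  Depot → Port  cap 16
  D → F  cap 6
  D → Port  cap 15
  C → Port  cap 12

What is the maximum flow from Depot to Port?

Augment Depot→Port: bottleneck 16, flow now 16.
Augment Depot→A→Port: bottleneck 6, flow now 22.
Augment Depot→C→Port: bottleneck 7, flow now 29.
Augment Depot→D→Port: bottleneck 4, flow now 33.
Augment Depot→A→B→Port: bottleneck 2, flow now 35.
No augmenting path remains; maximum flow = 35.
In the residual graph, reachable from Depot: {Depot}.
Min-cut edges: Depot→A (8), Depot→C (7), Depot→D (4), Depot→Port (16); capacity 8 + 7 + 4 + 16 = 35.
This cut is saturated, so no flow can exceed 35.

35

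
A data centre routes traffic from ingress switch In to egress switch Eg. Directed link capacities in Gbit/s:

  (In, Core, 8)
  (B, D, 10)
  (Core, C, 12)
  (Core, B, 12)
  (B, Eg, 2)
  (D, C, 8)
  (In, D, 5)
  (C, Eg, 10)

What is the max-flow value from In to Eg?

Augment In→D→C→Eg: bottleneck 5, flow now 5.
Augment In→Core→B→Eg: bottleneck 2, flow now 7.
Augment In→Core→C→Eg: bottleneck 5, flow now 12.
No augmenting path remains; maximum flow = 12.
In the residual graph, reachable from In: {In, D, Core, B, C}.
Min-cut edges: B→Eg (2), C→Eg (10); capacity 2 + 10 = 12.
This cut is saturated, so no flow can exceed 12.

12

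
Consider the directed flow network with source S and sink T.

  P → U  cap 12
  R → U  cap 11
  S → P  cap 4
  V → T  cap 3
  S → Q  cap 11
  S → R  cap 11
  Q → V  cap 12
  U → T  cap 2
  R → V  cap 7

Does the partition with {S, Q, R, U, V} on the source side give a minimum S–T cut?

No — its capacity is 9, but the minimum cut has capacity 5.

Given cut capacity: 4 + 2 + 3 = 9.
Augment S→P→U→T: bottleneck 2, flow now 2.
Augment S→Q→V→T: bottleneck 3, flow now 5.
No augmenting path remains; maximum flow = 5.
In the residual graph, reachable from S: {S, P, Q, R, U, V}.
Min-cut edges: U→T (2), V→T (3); capacity 2 + 3 = 5.
Cut capacity 9 exceeds the max flow 5, so it is not minimum.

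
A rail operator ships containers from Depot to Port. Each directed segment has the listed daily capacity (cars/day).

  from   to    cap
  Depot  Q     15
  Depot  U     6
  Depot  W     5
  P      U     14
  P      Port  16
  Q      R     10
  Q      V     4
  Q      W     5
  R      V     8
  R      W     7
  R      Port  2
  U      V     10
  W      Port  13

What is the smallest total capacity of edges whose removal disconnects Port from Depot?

Augment Depot→W→Port: bottleneck 5, flow now 5.
Augment Depot→Q→R→Port: bottleneck 2, flow now 7.
Augment Depot→Q→W→Port: bottleneck 5, flow now 12.
Augment Depot→Q→R→W→Port: bottleneck 3, flow now 15.
No augmenting path remains; maximum flow = 15.
By max-flow min-cut, the minimum cut capacity equals the max flow.
In the residual graph, reachable from Depot: {Depot, Q, R, U, V, W}.
Min-cut edges: R→Port (2), W→Port (13); capacity 2 + 13 = 15.

15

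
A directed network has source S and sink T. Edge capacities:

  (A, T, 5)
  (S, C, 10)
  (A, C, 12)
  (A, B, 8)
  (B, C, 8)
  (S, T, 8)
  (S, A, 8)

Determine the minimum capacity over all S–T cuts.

13

Augment S→T: bottleneck 8, flow now 8.
Augment S→A→T: bottleneck 5, flow now 13.
No augmenting path remains; maximum flow = 13.
By max-flow min-cut, the minimum cut capacity equals the max flow.
In the residual graph, reachable from S: {S, A, B, C}.
Min-cut edges: S→T (8), A→T (5); capacity 8 + 5 = 13.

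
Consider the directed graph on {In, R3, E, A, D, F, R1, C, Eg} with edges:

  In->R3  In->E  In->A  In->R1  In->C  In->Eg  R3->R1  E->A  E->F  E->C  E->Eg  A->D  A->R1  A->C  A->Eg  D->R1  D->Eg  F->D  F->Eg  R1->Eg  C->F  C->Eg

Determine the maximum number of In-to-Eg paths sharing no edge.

Assign every edge capacity 1; by Menger, the answer equals the max flow.
Path In→Eg (+1); total 1.
Path In→E→Eg (+1); total 2.
Path In→A→Eg (+1); total 3.
Path In→R1→Eg (+1); total 4.
Path In→C→Eg (+1); total 5.
No residual In→Eg path; max flow = 5.
Certifying cut of size 5: {In→A, In→C, In→E, In→Eg, R1→Eg}.

5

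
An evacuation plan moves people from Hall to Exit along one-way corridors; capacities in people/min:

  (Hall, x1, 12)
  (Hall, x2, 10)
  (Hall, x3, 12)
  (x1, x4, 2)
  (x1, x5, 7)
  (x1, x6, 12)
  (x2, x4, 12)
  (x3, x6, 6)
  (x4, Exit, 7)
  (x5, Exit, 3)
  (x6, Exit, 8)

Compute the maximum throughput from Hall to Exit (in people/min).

Augment Hall→x1→x4→Exit: bottleneck 2, flow now 2.
Augment Hall→x1→x5→Exit: bottleneck 3, flow now 5.
Augment Hall→x1→x6→Exit: bottleneck 7, flow now 12.
Augment Hall→x2→x4→Exit: bottleneck 5, flow now 17.
Augment Hall→x3→x6→Exit: bottleneck 1, flow now 18.
No augmenting path remains; maximum flow = 18.
In the residual graph, reachable from Hall: {Hall, x1, x2, x3, x4, x5, x6}.
Min-cut edges: x4→Exit (7), x5→Exit (3), x6→Exit (8); capacity 7 + 3 + 8 = 18.
This cut is saturated, so no flow can exceed 18.

18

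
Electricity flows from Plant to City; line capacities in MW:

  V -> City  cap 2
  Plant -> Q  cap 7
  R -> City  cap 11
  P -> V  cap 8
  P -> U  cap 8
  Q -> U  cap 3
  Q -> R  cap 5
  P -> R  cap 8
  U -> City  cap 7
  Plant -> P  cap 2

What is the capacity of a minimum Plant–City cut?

9

Augment Plant→P→R→City: bottleneck 2, flow now 2.
Augment Plant→Q→R→City: bottleneck 5, flow now 7.
Augment Plant→Q→U→City: bottleneck 2, flow now 9.
No augmenting path remains; maximum flow = 9.
By max-flow min-cut, the minimum cut capacity equals the max flow.
In the residual graph, reachable from Plant: {Plant}.
Min-cut edges: Plant→P (2), Plant→Q (7); capacity 2 + 7 = 9.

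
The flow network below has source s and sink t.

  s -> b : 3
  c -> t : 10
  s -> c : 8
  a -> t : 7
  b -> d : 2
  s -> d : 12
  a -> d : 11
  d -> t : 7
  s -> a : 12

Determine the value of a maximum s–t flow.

22

Augment s→a→t: bottleneck 7, flow now 7.
Augment s→c→t: bottleneck 8, flow now 15.
Augment s→d→t: bottleneck 7, flow now 22.
No augmenting path remains; maximum flow = 22.
In the residual graph, reachable from s: {s, a, b, d}.
Min-cut edges: s→c (8), a→t (7), d→t (7); capacity 8 + 7 + 7 = 22.
This cut is saturated, so no flow can exceed 22.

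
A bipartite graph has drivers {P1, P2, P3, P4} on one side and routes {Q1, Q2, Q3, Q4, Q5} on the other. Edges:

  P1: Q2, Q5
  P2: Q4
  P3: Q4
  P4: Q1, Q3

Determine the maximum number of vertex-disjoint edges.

3

Unit-capacity flow: source→left, listed edges, right→sink; max matching = max flow.
Augmenting path P1→Q2 (+1); matched 1.
Augmenting path P2→Q4 (+1); matched 2.
Augmenting path P4→Q1 (+1); matched 3.
No augmenting path remains; maximum matching = 3.
König certificate: {P1, P4, Q4} is a vertex cover of size 3 (every listed pair touches it), so no matching can be larger.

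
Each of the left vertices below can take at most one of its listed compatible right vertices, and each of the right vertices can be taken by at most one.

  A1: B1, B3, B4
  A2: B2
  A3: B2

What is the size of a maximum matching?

Unit-capacity flow: source→left, listed edges, right→sink; max matching = max flow.
Augmenting path A1→B1 (+1); matched 1.
Augmenting path A2→B2 (+1); matched 2.
No augmenting path remains; maximum matching = 2.
König certificate: {A1, B2} is a vertex cover of size 2 (every listed pair touches it), so no matching can be larger.

2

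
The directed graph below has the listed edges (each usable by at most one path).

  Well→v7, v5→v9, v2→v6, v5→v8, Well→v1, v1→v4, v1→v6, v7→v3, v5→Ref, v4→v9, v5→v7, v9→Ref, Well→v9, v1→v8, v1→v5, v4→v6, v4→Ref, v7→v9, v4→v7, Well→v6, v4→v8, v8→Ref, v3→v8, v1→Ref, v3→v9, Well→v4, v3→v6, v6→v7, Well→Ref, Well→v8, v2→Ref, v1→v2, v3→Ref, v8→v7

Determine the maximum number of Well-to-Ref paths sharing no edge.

Assign every edge capacity 1; by Menger, the answer equals the max flow.
Path Well→Ref (+1); total 1.
Path Well→v1→Ref (+1); total 2.
Path Well→v4→Ref (+1); total 3.
Path Well→v8→Ref (+1); total 4.
Path Well→v9→Ref (+1); total 5.
Path Well→v7→v3→Ref (+1); total 6.
No residual Well→Ref path; max flow = 6.
Certifying cut of size 6: {Well→Ref, Well→v1, Well→v4, Well→v8, v7→v3, v9→Ref}.

6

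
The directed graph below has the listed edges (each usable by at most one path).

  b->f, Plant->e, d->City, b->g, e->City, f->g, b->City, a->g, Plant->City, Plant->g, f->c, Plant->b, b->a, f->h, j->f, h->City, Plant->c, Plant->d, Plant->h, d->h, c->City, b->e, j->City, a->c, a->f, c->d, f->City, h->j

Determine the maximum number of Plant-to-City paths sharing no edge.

6

Assign every edge capacity 1; by Menger, the answer equals the max flow.
Path Plant→City (+1); total 1.
Path Plant→b→City (+1); total 2.
Path Plant→c→City (+1); total 3.
Path Plant→d→City (+1); total 4.
Path Plant→e→City (+1); total 5.
Path Plant→h→City (+1); total 6.
No residual Plant→City path; max flow = 6.
Certifying cut of size 6: {Plant→City, Plant→b, Plant→c, Plant→d, Plant→e, Plant→h}.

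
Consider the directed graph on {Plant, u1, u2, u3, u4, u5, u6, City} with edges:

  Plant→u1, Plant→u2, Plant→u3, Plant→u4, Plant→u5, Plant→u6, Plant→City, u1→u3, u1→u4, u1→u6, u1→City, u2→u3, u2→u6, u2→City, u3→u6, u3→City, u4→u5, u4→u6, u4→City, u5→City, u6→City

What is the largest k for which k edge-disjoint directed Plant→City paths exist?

7

Assign every edge capacity 1; by Menger, the answer equals the max flow.
Path Plant→City (+1); total 1.
Path Plant→u1→City (+1); total 2.
Path Plant→u2→City (+1); total 3.
Path Plant→u3→City (+1); total 4.
Path Plant→u4→City (+1); total 5.
Path Plant→u5→City (+1); total 6.
Path Plant→u6→City (+1); total 7.
No residual Plant→City path; max flow = 7.
Certifying cut of size 7: {Plant→City, Plant→u1, Plant→u2, Plant→u3, Plant→u4, Plant→u5, Plant→u6}.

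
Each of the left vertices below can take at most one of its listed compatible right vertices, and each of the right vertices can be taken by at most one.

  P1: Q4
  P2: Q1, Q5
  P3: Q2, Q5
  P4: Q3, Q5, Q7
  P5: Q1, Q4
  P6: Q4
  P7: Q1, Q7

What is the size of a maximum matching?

Unit-capacity flow: source→left, listed edges, right→sink; max matching = max flow.
Augmenting path P1→Q4 (+1); matched 1.
Augmenting path P2→Q1 (+1); matched 2.
Augmenting path P3→Q2 (+1); matched 3.
Augmenting path P4→Q3 (+1); matched 4.
Augmenting path P7→Q7 (+1); matched 5.
Augmenting path P5→Q1→P2→Q5 (+1); matched 6.
No augmenting path remains; maximum matching = 6.
König certificate: {P2, P3, P4, P5, P7, Q4} is a vertex cover of size 6 (every listed pair touches it), so no matching can be larger.

6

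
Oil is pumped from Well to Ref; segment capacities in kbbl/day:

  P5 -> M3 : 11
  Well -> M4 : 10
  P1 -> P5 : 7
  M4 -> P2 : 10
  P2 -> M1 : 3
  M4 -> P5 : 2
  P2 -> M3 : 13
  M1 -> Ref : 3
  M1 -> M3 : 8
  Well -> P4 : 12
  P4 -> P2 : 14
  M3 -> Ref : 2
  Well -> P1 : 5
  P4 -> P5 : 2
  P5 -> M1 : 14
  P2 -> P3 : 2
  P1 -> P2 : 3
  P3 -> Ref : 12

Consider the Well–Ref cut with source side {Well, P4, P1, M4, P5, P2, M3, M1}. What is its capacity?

Edges leaving {Well, P4, P1, M4, P5, P2, M3, M1}: P2→P3 (2), M3→Ref (2), M1→Ref (3).
Cut capacity = 2 + 2 + 3 = 7.

7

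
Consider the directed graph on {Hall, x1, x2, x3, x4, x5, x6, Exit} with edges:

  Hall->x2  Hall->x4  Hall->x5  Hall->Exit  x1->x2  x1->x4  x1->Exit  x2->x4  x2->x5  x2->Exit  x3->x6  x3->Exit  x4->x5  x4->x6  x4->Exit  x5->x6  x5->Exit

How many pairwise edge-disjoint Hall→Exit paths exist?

Assign every edge capacity 1; by Menger, the answer equals the max flow.
Path Hall→Exit (+1); total 1.
Path Hall→x2→Exit (+1); total 2.
Path Hall→x4→Exit (+1); total 3.
Path Hall→x5→Exit (+1); total 4.
No residual Hall→Exit path; max flow = 4.
Certifying cut of size 4: {Hall→Exit, Hall→x2, Hall→x4, Hall→x5}.

4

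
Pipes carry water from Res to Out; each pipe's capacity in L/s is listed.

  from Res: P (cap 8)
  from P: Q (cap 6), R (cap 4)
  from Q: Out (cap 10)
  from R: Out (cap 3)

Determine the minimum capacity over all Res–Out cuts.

8

Augment Res→P→Q→Out: bottleneck 6, flow now 6.
Augment Res→P→R→Out: bottleneck 2, flow now 8.
No augmenting path remains; maximum flow = 8.
By max-flow min-cut, the minimum cut capacity equals the max flow.
In the residual graph, reachable from Res: {Res}.
Min-cut edges: Res→P (8); capacity 8 = 8.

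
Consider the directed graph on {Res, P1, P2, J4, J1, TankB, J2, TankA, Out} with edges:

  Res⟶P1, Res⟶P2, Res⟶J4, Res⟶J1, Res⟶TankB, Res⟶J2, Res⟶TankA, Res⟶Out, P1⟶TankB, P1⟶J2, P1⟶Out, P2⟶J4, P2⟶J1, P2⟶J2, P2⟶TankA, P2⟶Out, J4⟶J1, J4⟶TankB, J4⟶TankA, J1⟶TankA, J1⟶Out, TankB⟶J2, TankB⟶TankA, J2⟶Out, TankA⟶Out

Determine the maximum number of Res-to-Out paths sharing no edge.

Assign every edge capacity 1; by Menger, the answer equals the max flow.
Path Res→Out (+1); total 1.
Path Res→P1→Out (+1); total 2.
Path Res→P2→Out (+1); total 3.
Path Res→J1→Out (+1); total 4.
Path Res→J2→Out (+1); total 5.
Path Res→TankA→Out (+1); total 6.
No residual Res→Out path; max flow = 6.
Certifying cut of size 6: {J1→Out, J2→Out, Res→Out, Res→P1, Res→P2, TankA→Out}.

6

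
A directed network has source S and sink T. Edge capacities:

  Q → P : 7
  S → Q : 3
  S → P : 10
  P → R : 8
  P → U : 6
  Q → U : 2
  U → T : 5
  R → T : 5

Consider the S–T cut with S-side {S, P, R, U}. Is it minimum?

Given cut capacity: 3 + 5 + 5 = 13.
Augment S→P→R→T: bottleneck 5, flow now 5.
Augment S→P→U→T: bottleneck 5, flow now 10.
No augmenting path remains; maximum flow = 10.
In the residual graph, reachable from S: {S, P, Q, R, U}.
Min-cut edges: R→T (5), U→T (5); capacity 5 + 5 = 10.
Cut capacity 13 exceeds the max flow 10, so it is not minimum.

No — its capacity is 13, but the minimum cut has capacity 10.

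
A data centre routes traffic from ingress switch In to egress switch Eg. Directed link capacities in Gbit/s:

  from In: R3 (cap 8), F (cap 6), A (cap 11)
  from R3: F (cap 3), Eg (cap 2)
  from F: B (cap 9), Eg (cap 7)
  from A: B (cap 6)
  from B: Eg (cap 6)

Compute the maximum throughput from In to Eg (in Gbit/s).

Augment In→R3→Eg: bottleneck 2, flow now 2.
Augment In→F→Eg: bottleneck 6, flow now 8.
Augment In→R3→F→Eg: bottleneck 1, flow now 9.
Augment In→A→B→Eg: bottleneck 6, flow now 15.
No augmenting path remains; maximum flow = 15.
In the residual graph, reachable from In: {In, R3, F, A, B}.
Min-cut edges: R3→Eg (2), F→Eg (7), B→Eg (6); capacity 2 + 7 + 6 = 15.
This cut is saturated, so no flow can exceed 15.

15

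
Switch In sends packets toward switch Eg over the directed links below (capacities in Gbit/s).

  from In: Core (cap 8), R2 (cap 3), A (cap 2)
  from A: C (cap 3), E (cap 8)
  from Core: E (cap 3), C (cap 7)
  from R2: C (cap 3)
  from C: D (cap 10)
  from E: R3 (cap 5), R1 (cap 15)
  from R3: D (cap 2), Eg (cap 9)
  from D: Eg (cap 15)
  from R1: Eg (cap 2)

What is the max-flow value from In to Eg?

13

Augment In→A→C→D→Eg: bottleneck 2, flow now 2.
Augment In→Core→C→D→Eg: bottleneck 7, flow now 9.
Augment In→Core→E→R3→Eg: bottleneck 1, flow now 10.
Augment In→R2→C→D→Eg: bottleneck 1, flow now 11.
Augment In→R2→C→A→E→R3→Eg: bottleneck 2, flow now 13. (uses reverse residual edge)
No augmenting path remains; maximum flow = 13.
In the residual graph, reachable from In: {In}.
Min-cut edges: In→A (2), In→Core (8), In→R2 (3); capacity 2 + 8 + 3 = 13.
This cut is saturated, so no flow can exceed 13.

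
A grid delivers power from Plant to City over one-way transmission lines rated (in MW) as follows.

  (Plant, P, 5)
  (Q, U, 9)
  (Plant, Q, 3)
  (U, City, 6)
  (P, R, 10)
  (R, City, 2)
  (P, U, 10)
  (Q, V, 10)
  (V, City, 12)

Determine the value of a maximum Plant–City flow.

8

Augment Plant→P→R→City: bottleneck 2, flow now 2.
Augment Plant→P→U→City: bottleneck 3, flow now 5.
Augment Plant→Q→U→City: bottleneck 3, flow now 8.
No augmenting path remains; maximum flow = 8.
In the residual graph, reachable from Plant: {Plant}.
Min-cut edges: Plant→P (5), Plant→Q (3); capacity 5 + 3 = 8.
This cut is saturated, so no flow can exceed 8.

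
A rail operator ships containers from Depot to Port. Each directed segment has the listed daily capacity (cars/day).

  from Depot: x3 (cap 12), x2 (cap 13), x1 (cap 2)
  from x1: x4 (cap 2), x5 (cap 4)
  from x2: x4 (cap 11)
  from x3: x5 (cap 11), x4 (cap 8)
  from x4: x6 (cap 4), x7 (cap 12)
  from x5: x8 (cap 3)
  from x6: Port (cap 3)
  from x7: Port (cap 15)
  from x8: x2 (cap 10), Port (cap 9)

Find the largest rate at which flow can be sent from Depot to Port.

18

Augment Depot→x1→x4→x6→Port: bottleneck 2, flow now 2.
Augment Depot→x2→x4→x6→Port: bottleneck 1, flow now 3.
Augment Depot→x2→x4→x7→Port: bottleneck 10, flow now 13.
Augment Depot→x3→x4→x7→Port: bottleneck 2, flow now 15.
Augment Depot→x3→x5→x8→Port: bottleneck 3, flow now 18.
No augmenting path remains; maximum flow = 18.
In the residual graph, reachable from Depot: {Depot, x1, x2, x3, x4, x5, x6}.
Min-cut edges: x4→x7 (12), x5→x8 (3), x6→Port (3); capacity 12 + 3 + 3 = 18.
This cut is saturated, so no flow can exceed 18.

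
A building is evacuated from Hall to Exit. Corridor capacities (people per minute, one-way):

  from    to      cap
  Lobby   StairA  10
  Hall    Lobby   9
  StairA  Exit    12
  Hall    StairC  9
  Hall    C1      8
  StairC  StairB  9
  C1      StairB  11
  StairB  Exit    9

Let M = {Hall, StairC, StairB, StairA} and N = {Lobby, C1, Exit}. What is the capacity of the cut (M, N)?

Edges leaving {Hall, StairC, StairB, StairA}: Hall→Lobby (9), Hall→C1 (8), StairB→Exit (9), StairA→Exit (12).
Cut capacity = 9 + 8 + 9 + 12 = 38.

38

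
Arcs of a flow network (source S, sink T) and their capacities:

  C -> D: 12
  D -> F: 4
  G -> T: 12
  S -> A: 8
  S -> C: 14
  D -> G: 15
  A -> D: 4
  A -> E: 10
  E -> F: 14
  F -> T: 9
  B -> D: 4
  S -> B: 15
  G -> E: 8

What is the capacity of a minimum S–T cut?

21

Augment S→A→D→F→T: bottleneck 4, flow now 4.
Augment S→A→E→F→T: bottleneck 4, flow now 8.
Augment S→B→D→G→T: bottleneck 4, flow now 12.
Augment S→C→D→G→T: bottleneck 8, flow now 20.
Augment S→C→D→A→E→F→T: bottleneck 1, flow now 21. (uses reverse residual edge)
No augmenting path remains; maximum flow = 21.
By max-flow min-cut, the minimum cut capacity equals the max flow.
In the residual graph, reachable from S: {S, A, B, C, D, E, F, G}.
Min-cut edges: F→T (9), G→T (12); capacity 9 + 12 = 21.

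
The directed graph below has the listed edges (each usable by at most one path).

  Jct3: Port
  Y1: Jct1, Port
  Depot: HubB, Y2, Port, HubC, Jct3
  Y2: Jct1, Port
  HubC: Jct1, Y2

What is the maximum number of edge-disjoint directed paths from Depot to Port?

3

Assign every edge capacity 1; by Menger, the answer equals the max flow.
Path Depot→Port (+1); total 1.
Path Depot→Jct3→Port (+1); total 2.
Path Depot→Y2→Port (+1); total 3.
No residual Depot→Port path; max flow = 3.
Certifying cut of size 3: {Depot→Jct3, Depot→Port, Y2→Port}.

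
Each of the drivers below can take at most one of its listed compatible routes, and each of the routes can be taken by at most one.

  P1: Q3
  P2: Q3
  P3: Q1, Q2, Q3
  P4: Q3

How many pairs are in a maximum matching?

2

Unit-capacity flow: source→left, listed edges, right→sink; max matching = max flow.
Augmenting path P1→Q3 (+1); matched 1.
Augmenting path P3→Q1 (+1); matched 2.
No augmenting path remains; maximum matching = 2.
König certificate: {P3, Q3} is a vertex cover of size 2 (every listed pair touches it), so no matching can be larger.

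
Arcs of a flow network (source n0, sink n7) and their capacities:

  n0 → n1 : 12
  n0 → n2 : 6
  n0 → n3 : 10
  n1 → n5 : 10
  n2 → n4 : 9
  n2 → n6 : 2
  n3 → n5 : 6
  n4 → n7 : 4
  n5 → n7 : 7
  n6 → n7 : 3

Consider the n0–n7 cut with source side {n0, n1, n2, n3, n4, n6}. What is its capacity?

23

Edges leaving {n0, n1, n2, n3, n4, n6}: n1→n5 (10), n3→n5 (6), n4→n7 (4), n6→n7 (3).
Cut capacity = 10 + 6 + 4 + 3 = 23.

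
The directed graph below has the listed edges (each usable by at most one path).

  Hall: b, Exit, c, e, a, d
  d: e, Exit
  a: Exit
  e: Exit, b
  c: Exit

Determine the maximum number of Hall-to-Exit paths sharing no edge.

Assign every edge capacity 1; by Menger, the answer equals the max flow.
Path Hall→Exit (+1); total 1.
Path Hall→a→Exit (+1); total 2.
Path Hall→c→Exit (+1); total 3.
Path Hall→d→Exit (+1); total 4.
Path Hall→e→Exit (+1); total 5.
No residual Hall→Exit path; max flow = 5.
Certifying cut of size 5: {Hall→Exit, Hall→a, Hall→c, Hall→d, Hall→e}.

5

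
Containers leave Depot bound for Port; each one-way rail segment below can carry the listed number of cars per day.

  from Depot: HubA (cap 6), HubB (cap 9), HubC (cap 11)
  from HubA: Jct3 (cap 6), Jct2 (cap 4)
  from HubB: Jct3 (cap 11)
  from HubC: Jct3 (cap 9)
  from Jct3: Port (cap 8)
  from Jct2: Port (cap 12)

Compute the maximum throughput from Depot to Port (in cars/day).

Augment Depot→HubA→Jct3→Port: bottleneck 6, flow now 6.
Augment Depot→HubB→Jct3→Port: bottleneck 2, flow now 8.
Augment Depot→HubB→Jct3→HubA→Jct2→Port: bottleneck 4, flow now 12. (uses reverse residual edge)
No augmenting path remains; maximum flow = 12.
In the residual graph, reachable from Depot: {Depot, HubA, HubB, HubC, Jct3}.
Min-cut edges: HubA→Jct2 (4), Jct3→Port (8); capacity 4 + 8 = 12.
This cut is saturated, so no flow can exceed 12.

12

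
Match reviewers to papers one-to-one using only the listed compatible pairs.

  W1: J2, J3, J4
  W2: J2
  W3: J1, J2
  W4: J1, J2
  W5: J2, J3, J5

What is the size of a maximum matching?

Unit-capacity flow: source→left, listed edges, right→sink; max matching = max flow.
Augmenting path W1→J2 (+1); matched 1.
Augmenting path W3→J1 (+1); matched 2.
Augmenting path W5→J3 (+1); matched 3.
Augmenting path W2→J2→W1→J4 (+1); matched 4.
No augmenting path remains; maximum matching = 4.
König certificate: {W1, W5, J1, J2} is a vertex cover of size 4 (every listed pair touches it), so no matching can be larger.

4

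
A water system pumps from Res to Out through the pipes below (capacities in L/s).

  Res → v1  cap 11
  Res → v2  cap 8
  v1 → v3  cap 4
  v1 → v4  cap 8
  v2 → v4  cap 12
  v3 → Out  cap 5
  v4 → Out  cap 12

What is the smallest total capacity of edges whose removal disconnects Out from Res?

Augment Res→v1→v3→Out: bottleneck 4, flow now 4.
Augment Res→v1→v4→Out: bottleneck 7, flow now 11.
Augment Res→v2→v4→Out: bottleneck 5, flow now 16.
No augmenting path remains; maximum flow = 16.
By max-flow min-cut, the minimum cut capacity equals the max flow.
In the residual graph, reachable from Res: {Res, v1, v2, v4}.
Min-cut edges: v1→v3 (4), v4→Out (12); capacity 4 + 12 = 16.

16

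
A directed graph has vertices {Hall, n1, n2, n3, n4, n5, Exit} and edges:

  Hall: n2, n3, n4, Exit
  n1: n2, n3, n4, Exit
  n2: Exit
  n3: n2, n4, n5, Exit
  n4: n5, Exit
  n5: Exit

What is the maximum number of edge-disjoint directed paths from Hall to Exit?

4

Assign every edge capacity 1; by Menger, the answer equals the max flow.
Path Hall→Exit (+1); total 1.
Path Hall→n2→Exit (+1); total 2.
Path Hall→n3→Exit (+1); total 3.
Path Hall→n4→Exit (+1); total 4.
No residual Hall→Exit path; max flow = 4.
Certifying cut of size 4: {Hall→Exit, Hall→n2, Hall→n3, Hall→n4}.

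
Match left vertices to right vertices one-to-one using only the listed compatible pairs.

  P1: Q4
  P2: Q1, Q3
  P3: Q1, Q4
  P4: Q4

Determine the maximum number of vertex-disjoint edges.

3

Unit-capacity flow: source→left, listed edges, right→sink; max matching = max flow.
Augmenting path P1→Q4 (+1); matched 1.
Augmenting path P2→Q1 (+1); matched 2.
Augmenting path P3→Q1→P2→Q3 (+1); matched 3.
No augmenting path remains; maximum matching = 3.
König certificate: {P2, P3, Q4} is a vertex cover of size 3 (every listed pair touches it), so no matching can be larger.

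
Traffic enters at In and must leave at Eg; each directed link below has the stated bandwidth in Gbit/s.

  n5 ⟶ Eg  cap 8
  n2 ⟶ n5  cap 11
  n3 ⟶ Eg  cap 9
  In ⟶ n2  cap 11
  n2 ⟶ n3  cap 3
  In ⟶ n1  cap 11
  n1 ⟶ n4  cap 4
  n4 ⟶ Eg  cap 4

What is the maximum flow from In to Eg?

Augment In→n1→n4→Eg: bottleneck 4, flow now 4.
Augment In→n2→n3→Eg: bottleneck 3, flow now 7.
Augment In→n2→n5→Eg: bottleneck 8, flow now 15.
No augmenting path remains; maximum flow = 15.
In the residual graph, reachable from In: {In, n1}.
Min-cut edges: In→n2 (11), n1→n4 (4); capacity 11 + 4 = 15.
This cut is saturated, so no flow can exceed 15.

15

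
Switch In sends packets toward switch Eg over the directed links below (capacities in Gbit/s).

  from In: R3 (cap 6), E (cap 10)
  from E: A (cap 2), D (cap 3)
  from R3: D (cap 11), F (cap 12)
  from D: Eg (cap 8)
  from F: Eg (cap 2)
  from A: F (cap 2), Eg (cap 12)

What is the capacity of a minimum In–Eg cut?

Augment In→E→D→Eg: bottleneck 3, flow now 3.
Augment In→E→A→Eg: bottleneck 2, flow now 5.
Augment In→R3→D→Eg: bottleneck 5, flow now 10.
Augment In→R3→F→Eg: bottleneck 1, flow now 11.
No augmenting path remains; maximum flow = 11.
By max-flow min-cut, the minimum cut capacity equals the max flow.
In the residual graph, reachable from In: {In, E}.
Min-cut edges: In→R3 (6), E→D (3), E→A (2); capacity 6 + 3 + 2 = 11.

11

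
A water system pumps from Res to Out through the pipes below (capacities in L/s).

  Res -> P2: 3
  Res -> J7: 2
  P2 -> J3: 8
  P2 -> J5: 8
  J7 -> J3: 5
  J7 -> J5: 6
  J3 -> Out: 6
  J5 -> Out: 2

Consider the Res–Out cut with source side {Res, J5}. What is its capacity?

7

Edges leaving {Res, J5}: Res→P2 (3), Res→J7 (2), J5→Out (2).
Cut capacity = 3 + 2 + 2 = 7.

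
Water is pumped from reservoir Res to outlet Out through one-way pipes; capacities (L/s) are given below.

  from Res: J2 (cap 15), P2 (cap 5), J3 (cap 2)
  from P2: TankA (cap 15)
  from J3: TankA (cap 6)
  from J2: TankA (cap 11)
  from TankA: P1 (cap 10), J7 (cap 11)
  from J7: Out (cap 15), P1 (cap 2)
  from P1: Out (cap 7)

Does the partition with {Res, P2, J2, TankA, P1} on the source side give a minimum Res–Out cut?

No — its capacity is 20, but the minimum cut has capacity 18.

Given cut capacity: 2 + 11 + 7 = 20.
Augment Res→P2→TankA→J7→Out: bottleneck 5, flow now 5.
Augment Res→J3→TankA→J7→Out: bottleneck 2, flow now 7.
Augment Res→J2→TankA→J7→Out: bottleneck 4, flow now 11.
Augment Res→J2→TankA→P1→Out: bottleneck 7, flow now 18.
No augmenting path remains; maximum flow = 18.
In the residual graph, reachable from Res: {Res, J2}.
Min-cut edges: Res→P2 (5), Res→J3 (2), J2→TankA (11); capacity 5 + 2 + 11 = 18.
Cut capacity 20 exceeds the max flow 18, so it is not minimum.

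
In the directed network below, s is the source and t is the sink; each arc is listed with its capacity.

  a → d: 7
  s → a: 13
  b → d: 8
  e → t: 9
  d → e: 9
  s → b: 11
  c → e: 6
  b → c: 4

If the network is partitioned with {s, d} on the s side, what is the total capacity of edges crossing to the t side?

33

Edges leaving {s, d}: s→a (13), s→b (11), d→e (9).
Cut capacity = 13 + 11 + 9 = 33.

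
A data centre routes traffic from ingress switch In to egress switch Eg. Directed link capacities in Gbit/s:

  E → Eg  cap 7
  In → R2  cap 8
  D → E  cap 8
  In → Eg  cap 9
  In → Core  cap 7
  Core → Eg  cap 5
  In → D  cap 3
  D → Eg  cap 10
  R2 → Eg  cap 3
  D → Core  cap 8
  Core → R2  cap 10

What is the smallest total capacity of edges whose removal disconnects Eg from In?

Augment In→Eg: bottleneck 9, flow now 9.
Augment In→D→Eg: bottleneck 3, flow now 12.
Augment In→Core→Eg: bottleneck 5, flow now 17.
Augment In→R2→Eg: bottleneck 3, flow now 20.
No augmenting path remains; maximum flow = 20.
By max-flow min-cut, the minimum cut capacity equals the max flow.
In the residual graph, reachable from In: {In, Core, R2}.
Min-cut edges: In→D (3), In→Eg (9), Core→Eg (5), R2→Eg (3); capacity 3 + 9 + 5 + 3 = 20.

20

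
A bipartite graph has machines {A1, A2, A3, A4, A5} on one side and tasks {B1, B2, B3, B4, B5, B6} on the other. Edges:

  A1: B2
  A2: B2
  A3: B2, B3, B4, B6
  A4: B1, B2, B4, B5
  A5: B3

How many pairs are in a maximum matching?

Unit-capacity flow: source→left, listed edges, right→sink; max matching = max flow.
Augmenting path A1→B2 (+1); matched 1.
Augmenting path A3→B3 (+1); matched 2.
Augmenting path A4→B1 (+1); matched 3.
Augmenting path A5→B3→A3→B4 (+1); matched 4.
No augmenting path remains; maximum matching = 4.
König certificate: {A3, A4, A5, B2} is a vertex cover of size 4 (every listed pair touches it), so no matching can be larger.

4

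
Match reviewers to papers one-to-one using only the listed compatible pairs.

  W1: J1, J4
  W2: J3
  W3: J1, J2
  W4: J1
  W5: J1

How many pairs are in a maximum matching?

Unit-capacity flow: source→left, listed edges, right→sink; max matching = max flow.
Augmenting path W1→J1 (+1); matched 1.
Augmenting path W2→J3 (+1); matched 2.
Augmenting path W3→J2 (+1); matched 3.
Augmenting path W4→J1→W1→J4 (+1); matched 4.
No augmenting path remains; maximum matching = 4.
König certificate: {W1, W2, W3, J1} is a vertex cover of size 4 (every listed pair touches it), so no matching can be larger.

4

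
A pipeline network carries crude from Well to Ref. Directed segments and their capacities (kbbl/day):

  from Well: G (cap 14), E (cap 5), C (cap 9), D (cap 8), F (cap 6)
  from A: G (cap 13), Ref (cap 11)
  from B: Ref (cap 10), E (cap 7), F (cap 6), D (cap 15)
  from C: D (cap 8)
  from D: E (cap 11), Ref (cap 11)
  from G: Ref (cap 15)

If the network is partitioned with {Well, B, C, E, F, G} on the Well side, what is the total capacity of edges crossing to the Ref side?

56

Edges leaving {Well, B, C, E, F, G}: Well→D (8), B→D (15), B→Ref (10), C→D (8), G→Ref (15).
Cut capacity = 8 + 15 + 10 + 8 + 15 = 56.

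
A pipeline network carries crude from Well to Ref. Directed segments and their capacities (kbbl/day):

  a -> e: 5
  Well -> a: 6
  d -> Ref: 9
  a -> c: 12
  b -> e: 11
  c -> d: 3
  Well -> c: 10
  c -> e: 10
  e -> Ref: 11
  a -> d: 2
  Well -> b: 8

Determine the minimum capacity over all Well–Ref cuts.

16

Augment Well→a→d→Ref: bottleneck 2, flow now 2.
Augment Well→a→e→Ref: bottleneck 4, flow now 6.
Augment Well→b→e→Ref: bottleneck 7, flow now 13.
Augment Well→c→d→Ref: bottleneck 3, flow now 16.
No augmenting path remains; maximum flow = 16.
By max-flow min-cut, the minimum cut capacity equals the max flow.
In the residual graph, reachable from Well: {Well, a, b, c, e}.
Min-cut edges: a→d (2), c→d (3), e→Ref (11); capacity 2 + 3 + 11 = 16.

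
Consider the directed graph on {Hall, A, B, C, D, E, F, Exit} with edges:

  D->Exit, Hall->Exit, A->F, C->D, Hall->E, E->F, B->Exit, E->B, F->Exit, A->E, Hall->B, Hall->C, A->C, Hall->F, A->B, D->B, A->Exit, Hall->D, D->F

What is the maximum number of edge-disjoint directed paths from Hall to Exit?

Assign every edge capacity 1; by Menger, the answer equals the max flow.
Path Hall→Exit (+1); total 1.
Path Hall→B→Exit (+1); total 2.
Path Hall→D→Exit (+1); total 3.
Path Hall→F→Exit (+1); total 4.
No residual Hall→Exit path; max flow = 4.
Certifying cut of size 4: {B→Exit, D→Exit, F→Exit, Hall→Exit}.

4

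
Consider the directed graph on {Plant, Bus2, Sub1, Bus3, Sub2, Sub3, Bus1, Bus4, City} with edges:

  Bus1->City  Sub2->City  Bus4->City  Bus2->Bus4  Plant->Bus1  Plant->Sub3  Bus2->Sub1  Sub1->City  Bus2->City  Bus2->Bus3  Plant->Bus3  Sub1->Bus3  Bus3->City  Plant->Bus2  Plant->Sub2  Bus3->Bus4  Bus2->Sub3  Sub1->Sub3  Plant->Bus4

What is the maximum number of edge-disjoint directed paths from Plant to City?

5

Assign every edge capacity 1; by Menger, the answer equals the max flow.
Path Plant→Bus2→City (+1); total 1.
Path Plant→Bus3→City (+1); total 2.
Path Plant→Sub2→City (+1); total 3.
Path Plant→Bus1→City (+1); total 4.
Path Plant→Bus4→City (+1); total 5.
No residual Plant→City path; max flow = 5.
Certifying cut of size 5: {Plant→Bus1, Plant→Bus2, Plant→Bus3, Plant→Bus4, Plant→Sub2}.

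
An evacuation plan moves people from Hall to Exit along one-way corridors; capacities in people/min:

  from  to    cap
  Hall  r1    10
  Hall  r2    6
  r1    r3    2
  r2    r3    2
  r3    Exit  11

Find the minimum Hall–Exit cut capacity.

Augment Hall→r1→r3→Exit: bottleneck 2, flow now 2.
Augment Hall→r2→r3→Exit: bottleneck 2, flow now 4.
No augmenting path remains; maximum flow = 4.
By max-flow min-cut, the minimum cut capacity equals the max flow.
In the residual graph, reachable from Hall: {Hall, r1, r2}.
Min-cut edges: r1→r3 (2), r2→r3 (2); capacity 2 + 2 = 4.

4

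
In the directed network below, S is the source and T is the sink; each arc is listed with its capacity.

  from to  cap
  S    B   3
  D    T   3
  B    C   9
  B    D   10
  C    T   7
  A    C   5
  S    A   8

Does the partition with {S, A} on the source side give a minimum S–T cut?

Given cut capacity: 3 + 5 = 8.
Augment S→A→C→T: bottleneck 5, flow now 5.
Augment S→B→C→T: bottleneck 2, flow now 7.
Augment S→B→D→T: bottleneck 1, flow now 8.
No augmenting path remains; maximum flow = 8.
Cut capacity 8 equals the max flow, so it is a minimum cut.

Yes — it is a minimum cut (capacity 8).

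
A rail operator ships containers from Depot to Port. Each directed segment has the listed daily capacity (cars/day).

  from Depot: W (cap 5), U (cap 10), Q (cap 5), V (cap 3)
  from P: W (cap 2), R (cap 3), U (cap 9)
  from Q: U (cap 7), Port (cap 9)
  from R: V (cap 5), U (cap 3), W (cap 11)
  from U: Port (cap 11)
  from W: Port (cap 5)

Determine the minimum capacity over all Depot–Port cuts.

20

Augment Depot→Q→Port: bottleneck 5, flow now 5.
Augment Depot→U→Port: bottleneck 10, flow now 15.
Augment Depot→W→Port: bottleneck 5, flow now 20.
No augmenting path remains; maximum flow = 20.
By max-flow min-cut, the minimum cut capacity equals the max flow.
In the residual graph, reachable from Depot: {Depot, V}.
Min-cut edges: Depot→Q (5), Depot→U (10), Depot→W (5); capacity 5 + 10 + 5 = 20.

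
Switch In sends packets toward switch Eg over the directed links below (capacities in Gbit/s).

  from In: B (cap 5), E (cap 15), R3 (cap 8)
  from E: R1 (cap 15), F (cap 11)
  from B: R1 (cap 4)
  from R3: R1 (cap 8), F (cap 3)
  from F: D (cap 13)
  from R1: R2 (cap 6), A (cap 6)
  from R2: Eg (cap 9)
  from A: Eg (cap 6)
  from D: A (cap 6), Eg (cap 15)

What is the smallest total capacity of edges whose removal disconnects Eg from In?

25

Augment In→E→F→D→Eg: bottleneck 11, flow now 11.
Augment In→E→R1→R2→Eg: bottleneck 4, flow now 15.
Augment In→B→R1→R2→Eg: bottleneck 2, flow now 17.
Augment In→B→R1→A→Eg: bottleneck 2, flow now 19.
Augment In→R3→F→D→Eg: bottleneck 2, flow now 21.
Augment In→R3→R1→A→Eg: bottleneck 4, flow now 25.
No augmenting path remains; maximum flow = 25.
By max-flow min-cut, the minimum cut capacity equals the max flow.
In the residual graph, reachable from In: {In, E, B, R3, F, R1}.
Min-cut edges: F→D (13), R1→R2 (6), R1→A (6); capacity 13 + 6 + 6 = 25.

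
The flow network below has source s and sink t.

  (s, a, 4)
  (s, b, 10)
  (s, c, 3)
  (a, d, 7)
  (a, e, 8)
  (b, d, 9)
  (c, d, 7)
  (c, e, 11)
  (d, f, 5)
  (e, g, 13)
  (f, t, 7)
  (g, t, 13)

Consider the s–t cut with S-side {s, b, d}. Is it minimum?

Yes — it is a minimum cut (capacity 12).

Given cut capacity: 4 + 3 + 5 = 12.
Augment s→a→d→f→t: bottleneck 4, flow now 4.
Augment s→b→d→f→t: bottleneck 1, flow now 5.
Augment s→c→e→g→t: bottleneck 3, flow now 8.
Augment s→b→d→a→e→g→t: bottleneck 4, flow now 12. (uses reverse residual edge)
No augmenting path remains; maximum flow = 12.
Cut capacity 12 equals the max flow, so it is a minimum cut.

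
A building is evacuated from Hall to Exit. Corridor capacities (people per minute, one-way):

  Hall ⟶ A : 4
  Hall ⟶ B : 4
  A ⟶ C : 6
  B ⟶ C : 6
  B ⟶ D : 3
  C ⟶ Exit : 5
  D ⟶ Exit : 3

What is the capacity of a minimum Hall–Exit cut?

Augment Hall→A→C→Exit: bottleneck 4, flow now 4.
Augment Hall→B→C→Exit: bottleneck 1, flow now 5.
Augment Hall→B→D→Exit: bottleneck 3, flow now 8.
No augmenting path remains; maximum flow = 8.
By max-flow min-cut, the minimum cut capacity equals the max flow.
In the residual graph, reachable from Hall: {Hall}.
Min-cut edges: Hall→A (4), Hall→B (4); capacity 4 + 4 = 8.

8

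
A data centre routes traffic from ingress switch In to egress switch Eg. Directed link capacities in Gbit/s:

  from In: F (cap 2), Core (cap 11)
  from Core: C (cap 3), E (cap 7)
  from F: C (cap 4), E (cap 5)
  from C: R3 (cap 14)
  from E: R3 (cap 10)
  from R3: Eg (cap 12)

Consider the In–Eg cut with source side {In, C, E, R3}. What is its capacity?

Edges leaving {In, C, E, R3}: In→Core (11), In→F (2), R3→Eg (12).
Cut capacity = 11 + 2 + 12 = 25.

25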